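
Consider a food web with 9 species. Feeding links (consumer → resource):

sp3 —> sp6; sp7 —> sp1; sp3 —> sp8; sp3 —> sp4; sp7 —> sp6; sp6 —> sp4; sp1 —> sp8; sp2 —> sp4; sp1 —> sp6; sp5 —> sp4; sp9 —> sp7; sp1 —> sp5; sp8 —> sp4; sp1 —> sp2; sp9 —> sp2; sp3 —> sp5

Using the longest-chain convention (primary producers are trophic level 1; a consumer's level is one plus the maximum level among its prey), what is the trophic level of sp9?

sp4 is a producer → level 1.
sp5 eats sp4 → level 2.
sp1 eats sp5 (level 2); other prey at levels: sp6 2, sp2 2, sp8 2 → level 3.
sp7 eats sp1 (level 3); other prey at levels: sp6 2 → level 4.
sp9 eats sp7 (level 4); other prey at levels: sp2 2 → level 5.

Trophic level 5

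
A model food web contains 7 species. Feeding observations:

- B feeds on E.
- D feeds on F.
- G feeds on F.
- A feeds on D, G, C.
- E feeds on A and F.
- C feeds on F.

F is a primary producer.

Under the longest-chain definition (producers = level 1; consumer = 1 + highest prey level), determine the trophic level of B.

Trophic level 5

F is a producer → level 1.
D eats F → level 2.
A eats D (level 2); other prey at levels: G 2, C 2 → level 3.
E eats A (level 3); other prey at levels: F 1 → level 4.
B eats E → level 5.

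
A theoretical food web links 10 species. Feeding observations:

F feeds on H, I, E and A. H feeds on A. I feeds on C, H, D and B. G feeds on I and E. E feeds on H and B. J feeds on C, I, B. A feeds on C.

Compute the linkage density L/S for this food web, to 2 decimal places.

There are L = 17 links among S = 10 species.
L/S = 17/10 = 1.7000 ≈ 1.70.

L/S = 1.70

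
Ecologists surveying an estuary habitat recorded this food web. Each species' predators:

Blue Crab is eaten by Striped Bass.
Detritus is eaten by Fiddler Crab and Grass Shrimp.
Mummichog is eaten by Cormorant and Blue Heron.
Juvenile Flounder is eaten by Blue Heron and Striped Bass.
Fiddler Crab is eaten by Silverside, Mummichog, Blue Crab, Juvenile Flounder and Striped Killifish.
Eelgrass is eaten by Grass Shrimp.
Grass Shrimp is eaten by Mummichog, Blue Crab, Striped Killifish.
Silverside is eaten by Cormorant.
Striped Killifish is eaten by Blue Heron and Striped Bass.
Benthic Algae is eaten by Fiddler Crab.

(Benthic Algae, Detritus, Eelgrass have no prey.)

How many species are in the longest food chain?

One longest chain: Benthic Algae → Fiddler Crab → Blue Crab → Striped Bass.
It has 4 species and 3 links.

4 species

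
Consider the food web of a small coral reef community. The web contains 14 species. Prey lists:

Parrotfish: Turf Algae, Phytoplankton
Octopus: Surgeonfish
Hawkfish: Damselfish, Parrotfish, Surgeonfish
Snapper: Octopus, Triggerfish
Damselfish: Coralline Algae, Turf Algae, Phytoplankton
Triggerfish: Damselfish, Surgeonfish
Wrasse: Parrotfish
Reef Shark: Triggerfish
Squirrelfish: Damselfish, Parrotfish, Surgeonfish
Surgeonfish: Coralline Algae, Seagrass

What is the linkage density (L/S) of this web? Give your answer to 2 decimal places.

There are L = 20 links among S = 14 species.
L/S = 20/14 = 1.4286 ≈ 1.43.

L/S = 1.43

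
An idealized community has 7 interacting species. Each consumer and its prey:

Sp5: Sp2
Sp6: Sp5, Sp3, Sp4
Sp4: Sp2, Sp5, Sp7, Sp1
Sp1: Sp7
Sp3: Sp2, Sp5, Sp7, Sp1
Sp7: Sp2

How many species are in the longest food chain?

5 species

One longest chain: Sp2 → Sp7 → Sp1 → Sp3 → Sp6.
It has 5 species and 4 links.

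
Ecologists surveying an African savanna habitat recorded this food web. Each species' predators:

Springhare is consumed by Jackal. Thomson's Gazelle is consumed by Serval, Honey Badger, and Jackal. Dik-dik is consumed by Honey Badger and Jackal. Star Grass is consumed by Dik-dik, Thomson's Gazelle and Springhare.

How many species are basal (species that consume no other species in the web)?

1

Basal species (no prey listed): Star Grass.
Count: 1.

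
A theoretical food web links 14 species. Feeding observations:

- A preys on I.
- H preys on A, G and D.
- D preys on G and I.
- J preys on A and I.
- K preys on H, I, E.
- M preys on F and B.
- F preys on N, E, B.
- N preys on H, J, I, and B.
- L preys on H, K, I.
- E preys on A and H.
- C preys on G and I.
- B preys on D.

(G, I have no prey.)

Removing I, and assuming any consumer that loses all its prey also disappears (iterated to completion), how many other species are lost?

Remove I.
Round 1: A (all prey gone) → extinct.
Round 2: J (all prey gone) → extinct.
No further losses. Total secondary extinctions: 2.

2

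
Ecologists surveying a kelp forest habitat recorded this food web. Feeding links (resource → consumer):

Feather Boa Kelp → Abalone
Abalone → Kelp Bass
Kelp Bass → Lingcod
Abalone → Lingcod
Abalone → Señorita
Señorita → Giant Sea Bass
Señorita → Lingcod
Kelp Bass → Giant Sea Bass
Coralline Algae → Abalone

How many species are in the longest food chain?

4 species

One longest chain: Coralline Algae → Abalone → Kelp Bass → Giant Sea Bass.
It has 4 species and 3 links.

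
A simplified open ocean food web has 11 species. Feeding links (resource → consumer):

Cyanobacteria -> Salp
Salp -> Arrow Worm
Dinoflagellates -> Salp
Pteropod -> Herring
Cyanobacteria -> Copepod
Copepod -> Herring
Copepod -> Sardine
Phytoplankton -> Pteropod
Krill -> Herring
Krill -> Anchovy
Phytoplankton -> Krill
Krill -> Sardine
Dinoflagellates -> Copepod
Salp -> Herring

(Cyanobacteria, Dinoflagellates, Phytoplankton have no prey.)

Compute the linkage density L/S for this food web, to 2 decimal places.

There are L = 14 links among S = 11 species.
L/S = 14/11 = 1.2727 ≈ 1.27.

L/S = 1.27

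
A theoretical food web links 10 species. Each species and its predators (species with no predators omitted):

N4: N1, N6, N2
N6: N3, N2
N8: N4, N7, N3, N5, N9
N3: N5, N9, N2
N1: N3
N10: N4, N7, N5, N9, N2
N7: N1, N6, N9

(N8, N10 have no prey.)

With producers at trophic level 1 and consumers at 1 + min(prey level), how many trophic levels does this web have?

3

Producers (level 1): N8, N10.
Following each consumer down to its lowest-level prey: N8 → N4 → N1 (levels 1 through 3).
All prey of N1 (N4 2, N7 2) are at level 2 or above, so N1 is at level 1 + 2 = 3.
Every consumer has at least one prey at level 2 or below, so none exceeds level 3.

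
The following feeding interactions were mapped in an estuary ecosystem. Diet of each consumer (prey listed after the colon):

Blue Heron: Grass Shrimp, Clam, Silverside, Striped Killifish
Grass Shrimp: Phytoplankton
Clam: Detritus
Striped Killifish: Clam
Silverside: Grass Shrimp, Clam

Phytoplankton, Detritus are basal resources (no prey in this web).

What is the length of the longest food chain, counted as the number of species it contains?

4 species

One longest chain: Phytoplankton → Grass Shrimp → Silverside → Blue Heron.
It has 4 species and 3 links.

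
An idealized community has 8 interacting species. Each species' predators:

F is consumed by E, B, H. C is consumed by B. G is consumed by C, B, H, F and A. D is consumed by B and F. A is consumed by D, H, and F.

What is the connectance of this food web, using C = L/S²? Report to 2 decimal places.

C = 0.22

The web has S = 8 species and L = 14 feeding links.
C = L / S² = 14 / 64 = 0.2188 ≈ 0.22.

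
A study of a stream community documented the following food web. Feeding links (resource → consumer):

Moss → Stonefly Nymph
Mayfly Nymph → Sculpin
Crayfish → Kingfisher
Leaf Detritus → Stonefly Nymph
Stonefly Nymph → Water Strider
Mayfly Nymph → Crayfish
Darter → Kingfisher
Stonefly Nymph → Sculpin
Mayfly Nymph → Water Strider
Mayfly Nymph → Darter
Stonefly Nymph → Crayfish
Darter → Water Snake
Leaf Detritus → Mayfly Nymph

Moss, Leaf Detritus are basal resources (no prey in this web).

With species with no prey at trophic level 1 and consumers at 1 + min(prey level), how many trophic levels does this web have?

Basal resources (level 1): Moss, Leaf Detritus.
Following each consumer down to its lowest-level prey: Leaf Detritus → Mayfly Nymph → Darter → Water Snake (levels 1 through 4).
All prey of Water Snake (Darter 3) are at level 3 or above, so Water Snake is at level 1 + 3 = 4.
Every consumer has at least one prey at level 3 or below, so none exceeds level 4.

4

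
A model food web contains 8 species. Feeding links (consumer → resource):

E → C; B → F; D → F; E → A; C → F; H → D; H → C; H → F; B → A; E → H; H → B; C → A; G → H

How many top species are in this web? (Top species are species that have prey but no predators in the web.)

Top species (has prey, but nothing eats it): E, G.
Count: 2.

2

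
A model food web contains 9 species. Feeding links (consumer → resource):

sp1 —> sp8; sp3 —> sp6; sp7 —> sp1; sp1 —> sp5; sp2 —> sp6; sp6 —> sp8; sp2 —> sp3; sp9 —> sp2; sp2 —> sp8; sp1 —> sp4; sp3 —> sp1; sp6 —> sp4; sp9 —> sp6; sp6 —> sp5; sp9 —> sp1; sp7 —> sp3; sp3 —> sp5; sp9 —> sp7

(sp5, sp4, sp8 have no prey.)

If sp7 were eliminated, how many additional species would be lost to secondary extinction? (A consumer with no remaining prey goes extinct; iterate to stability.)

0

Remove sp7.
Every predator of it retains at least one other prey: sp9 still has sp6, sp1, sp2.
No consumer loses all prey, so no secondary extinctions occur.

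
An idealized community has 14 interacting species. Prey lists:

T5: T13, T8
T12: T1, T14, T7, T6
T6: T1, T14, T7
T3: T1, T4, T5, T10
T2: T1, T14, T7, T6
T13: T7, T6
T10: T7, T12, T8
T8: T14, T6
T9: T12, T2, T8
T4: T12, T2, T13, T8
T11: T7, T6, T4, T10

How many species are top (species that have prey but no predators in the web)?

3

Top species (has prey, but nothing eats it): T9, T11, T3.
Count: 3.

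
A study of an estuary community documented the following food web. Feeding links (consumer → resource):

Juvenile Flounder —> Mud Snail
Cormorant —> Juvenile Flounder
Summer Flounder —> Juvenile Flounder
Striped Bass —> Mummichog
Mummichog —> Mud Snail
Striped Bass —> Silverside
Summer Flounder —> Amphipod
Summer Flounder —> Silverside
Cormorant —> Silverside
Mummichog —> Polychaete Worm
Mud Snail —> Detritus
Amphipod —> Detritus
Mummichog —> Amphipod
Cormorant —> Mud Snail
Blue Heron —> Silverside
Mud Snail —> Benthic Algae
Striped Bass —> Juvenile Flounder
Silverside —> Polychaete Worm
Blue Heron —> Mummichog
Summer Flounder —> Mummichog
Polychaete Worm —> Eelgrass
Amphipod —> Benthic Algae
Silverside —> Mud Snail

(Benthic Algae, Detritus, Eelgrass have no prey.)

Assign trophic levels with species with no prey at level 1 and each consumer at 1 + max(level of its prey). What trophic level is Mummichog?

Benthic Algae has no prey (basal) → level 1.
Amphipod eats Benthic Algae (level 1); other prey at levels: Detritus 1 → level 2.
Mummichog eats Amphipod (level 2); other prey at levels: Polychaete Worm 2, Mud Snail 2 → level 3.

Trophic level 3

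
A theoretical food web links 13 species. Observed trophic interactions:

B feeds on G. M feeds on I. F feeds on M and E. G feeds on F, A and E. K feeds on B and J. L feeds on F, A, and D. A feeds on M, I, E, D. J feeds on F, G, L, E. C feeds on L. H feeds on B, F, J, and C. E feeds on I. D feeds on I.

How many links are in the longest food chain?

5 links

One longest chain: I → E → A → G → J → H.
It has 6 species and 5 links.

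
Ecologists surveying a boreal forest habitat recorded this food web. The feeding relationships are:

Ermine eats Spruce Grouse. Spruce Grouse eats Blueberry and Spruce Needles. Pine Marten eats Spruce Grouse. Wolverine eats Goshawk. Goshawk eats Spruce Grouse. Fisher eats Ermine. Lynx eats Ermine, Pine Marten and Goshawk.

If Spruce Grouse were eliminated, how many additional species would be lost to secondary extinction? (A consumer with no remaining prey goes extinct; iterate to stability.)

Remove Spruce Grouse.
Round 1: Pine Marten (all prey gone), Ermine (all prey gone), Goshawk (all prey gone) → extinct.
Round 2: Lynx (all prey gone), Wolverine (all prey gone), Fisher (all prey gone) → extinct.
No further losses. Total secondary extinctions: 6.

6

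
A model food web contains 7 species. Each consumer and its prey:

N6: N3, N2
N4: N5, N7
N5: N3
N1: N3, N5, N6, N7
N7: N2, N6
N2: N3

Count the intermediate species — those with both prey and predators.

4

Intermediate species (has both prey and predators): N5, N2, N6, N7.
Count: 4.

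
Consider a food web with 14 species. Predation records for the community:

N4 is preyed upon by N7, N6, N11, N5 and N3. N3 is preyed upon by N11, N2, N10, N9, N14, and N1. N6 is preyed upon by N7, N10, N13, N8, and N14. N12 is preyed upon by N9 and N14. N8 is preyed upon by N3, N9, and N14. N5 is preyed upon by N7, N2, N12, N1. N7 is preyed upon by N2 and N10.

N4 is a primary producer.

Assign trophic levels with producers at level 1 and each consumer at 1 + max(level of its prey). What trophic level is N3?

N4 is a producer → level 1.
N6 eats N4 → level 2.
N8 eats N6 → level 3.
N3 eats N8 (level 3); other prey at levels: N4 1 → level 4.

Trophic level 4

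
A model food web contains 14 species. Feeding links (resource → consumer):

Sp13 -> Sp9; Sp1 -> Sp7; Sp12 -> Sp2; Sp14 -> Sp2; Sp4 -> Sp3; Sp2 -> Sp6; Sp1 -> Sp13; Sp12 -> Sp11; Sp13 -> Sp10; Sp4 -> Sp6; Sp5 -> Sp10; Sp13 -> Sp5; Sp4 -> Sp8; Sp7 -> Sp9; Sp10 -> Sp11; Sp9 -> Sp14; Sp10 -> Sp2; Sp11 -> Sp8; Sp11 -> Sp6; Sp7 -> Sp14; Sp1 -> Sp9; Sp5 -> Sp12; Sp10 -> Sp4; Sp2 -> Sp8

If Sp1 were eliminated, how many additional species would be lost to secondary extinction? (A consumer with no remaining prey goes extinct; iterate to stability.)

Remove Sp1.
Round 1: Sp13 (all prey gone), Sp7 (all prey gone) → extinct.
Round 2: Sp5 (all prey gone), Sp9 (all prey gone) → extinct.
Round 3: Sp14 (all prey gone), Sp12 (all prey gone), Sp10 (all prey gone) → extinct.
Round 4: Sp11 (all prey gone), Sp2 (all prey gone), Sp4 (all prey gone) → extinct.
Round 5: Sp6 (all prey gone), Sp3 (all prey gone), Sp8 (all prey gone) → extinct.
No further losses. Total secondary extinctions: 13.

13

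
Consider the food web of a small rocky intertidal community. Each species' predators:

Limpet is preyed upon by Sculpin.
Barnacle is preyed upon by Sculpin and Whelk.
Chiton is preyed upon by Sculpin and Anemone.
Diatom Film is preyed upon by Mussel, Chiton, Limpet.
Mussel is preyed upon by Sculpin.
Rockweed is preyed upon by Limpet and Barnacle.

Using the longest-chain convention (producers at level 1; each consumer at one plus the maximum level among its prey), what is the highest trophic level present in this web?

3

Producers (level 1): Rockweed, Diatom Film.
Rockweed → Barnacle → Sculpin gives Sculpin level 3.
No species has a prey at level 3, so no species reaches level 4.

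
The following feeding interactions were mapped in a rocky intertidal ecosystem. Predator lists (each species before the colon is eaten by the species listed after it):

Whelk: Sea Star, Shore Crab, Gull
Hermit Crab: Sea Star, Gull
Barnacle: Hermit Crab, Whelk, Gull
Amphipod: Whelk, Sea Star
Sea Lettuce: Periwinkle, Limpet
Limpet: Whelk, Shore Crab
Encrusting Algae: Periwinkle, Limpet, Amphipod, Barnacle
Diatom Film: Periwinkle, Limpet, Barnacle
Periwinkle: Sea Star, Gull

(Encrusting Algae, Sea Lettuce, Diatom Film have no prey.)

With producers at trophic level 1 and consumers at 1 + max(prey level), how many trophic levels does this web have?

Producers (level 1): Encrusting Algae, Sea Lettuce, Diatom Film.
Encrusting Algae → Limpet → Whelk → Gull gives Gull level 4.
No species has a prey at level 4, so no species reaches level 5.

4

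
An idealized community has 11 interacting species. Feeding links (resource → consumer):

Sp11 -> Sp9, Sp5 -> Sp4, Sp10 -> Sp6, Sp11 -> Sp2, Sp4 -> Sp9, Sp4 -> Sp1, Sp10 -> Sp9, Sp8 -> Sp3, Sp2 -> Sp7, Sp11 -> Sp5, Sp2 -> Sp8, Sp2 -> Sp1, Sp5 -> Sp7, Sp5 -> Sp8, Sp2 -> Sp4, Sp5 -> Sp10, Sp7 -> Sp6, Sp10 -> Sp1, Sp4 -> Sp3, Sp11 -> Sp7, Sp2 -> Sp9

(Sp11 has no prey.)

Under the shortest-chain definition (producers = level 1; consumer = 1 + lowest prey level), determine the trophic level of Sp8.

Trophic level 3

Sp11 is a producer → level 1.
Sp5 eats Sp11 → level 2.
Sp8 eats Sp5 → level 3.
No prey of Sp8 is below level 2, so 3 is the minimum.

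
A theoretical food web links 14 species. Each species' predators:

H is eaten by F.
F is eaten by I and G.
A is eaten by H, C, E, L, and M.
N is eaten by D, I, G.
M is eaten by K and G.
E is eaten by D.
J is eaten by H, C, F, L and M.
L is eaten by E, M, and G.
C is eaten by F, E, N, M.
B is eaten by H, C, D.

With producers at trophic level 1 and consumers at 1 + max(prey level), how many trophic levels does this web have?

4

Producers (level 1): A, J, B.
A → C → N → G gives G level 4.
No species has a prey at level 4, so no species reaches level 5.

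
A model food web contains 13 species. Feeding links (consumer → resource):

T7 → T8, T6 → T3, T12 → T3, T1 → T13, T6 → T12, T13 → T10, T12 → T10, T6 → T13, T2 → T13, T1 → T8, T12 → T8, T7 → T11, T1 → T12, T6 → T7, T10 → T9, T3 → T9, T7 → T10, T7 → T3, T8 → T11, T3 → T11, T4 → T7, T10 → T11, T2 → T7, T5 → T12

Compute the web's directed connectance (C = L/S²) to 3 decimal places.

The web has S = 13 species and L = 24 feeding links.
C = L / S² = 24 / 169 = 0.1420 ≈ 0.142.

C = 0.142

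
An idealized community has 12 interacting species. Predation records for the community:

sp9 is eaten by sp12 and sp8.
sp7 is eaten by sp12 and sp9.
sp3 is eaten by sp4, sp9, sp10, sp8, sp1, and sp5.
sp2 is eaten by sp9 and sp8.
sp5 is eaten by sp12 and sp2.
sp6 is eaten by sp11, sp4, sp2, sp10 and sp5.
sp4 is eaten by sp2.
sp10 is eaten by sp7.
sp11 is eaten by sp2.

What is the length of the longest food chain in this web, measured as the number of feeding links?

One longest chain: sp6 → sp10 → sp7 → sp9 → sp12.
It has 5 species and 4 links.

4 links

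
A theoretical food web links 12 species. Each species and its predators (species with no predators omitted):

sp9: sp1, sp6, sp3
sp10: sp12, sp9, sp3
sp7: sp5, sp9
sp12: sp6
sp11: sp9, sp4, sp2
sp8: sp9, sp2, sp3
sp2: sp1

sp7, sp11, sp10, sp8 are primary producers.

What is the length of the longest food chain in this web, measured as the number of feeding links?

One longest chain: sp11 → sp2 → sp1.
It has 3 species and 2 links.

2 links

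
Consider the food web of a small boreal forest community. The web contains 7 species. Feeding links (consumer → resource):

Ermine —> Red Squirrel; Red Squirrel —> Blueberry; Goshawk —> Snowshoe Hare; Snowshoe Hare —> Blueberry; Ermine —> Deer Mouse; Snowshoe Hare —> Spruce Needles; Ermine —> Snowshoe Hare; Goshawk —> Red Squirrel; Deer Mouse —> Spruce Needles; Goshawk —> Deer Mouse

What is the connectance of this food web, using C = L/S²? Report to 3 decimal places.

C = 0.204

The web has S = 7 species and L = 10 feeding links.
C = L / S² = 10 / 49 = 0.2041 ≈ 0.204.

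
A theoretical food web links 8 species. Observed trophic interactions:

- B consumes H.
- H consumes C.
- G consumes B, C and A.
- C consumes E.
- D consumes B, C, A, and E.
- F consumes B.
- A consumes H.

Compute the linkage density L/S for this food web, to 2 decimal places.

There are L = 12 links among S = 8 species.
L/S = 12/8 = 1.5000 ≈ 1.50.

L/S = 1.50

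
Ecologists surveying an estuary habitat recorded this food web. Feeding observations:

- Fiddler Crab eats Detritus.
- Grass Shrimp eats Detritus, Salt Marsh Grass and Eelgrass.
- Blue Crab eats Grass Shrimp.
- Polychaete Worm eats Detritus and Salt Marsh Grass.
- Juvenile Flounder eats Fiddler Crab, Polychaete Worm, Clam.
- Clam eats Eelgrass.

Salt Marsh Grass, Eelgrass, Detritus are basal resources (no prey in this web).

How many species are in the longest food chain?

3 species

One longest chain: Salt Marsh Grass → Grass Shrimp → Blue Crab.
It has 3 species and 2 links.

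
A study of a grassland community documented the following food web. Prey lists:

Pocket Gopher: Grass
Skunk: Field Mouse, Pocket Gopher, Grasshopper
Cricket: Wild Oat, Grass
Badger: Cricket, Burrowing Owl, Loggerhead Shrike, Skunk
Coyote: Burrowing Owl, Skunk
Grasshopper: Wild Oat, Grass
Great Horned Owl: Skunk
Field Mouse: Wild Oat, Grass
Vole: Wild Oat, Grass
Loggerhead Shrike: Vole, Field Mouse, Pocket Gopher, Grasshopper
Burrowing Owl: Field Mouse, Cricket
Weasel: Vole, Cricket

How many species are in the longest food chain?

4 species

One longest chain: Wild Oat → Field Mouse → Skunk → Coyote.
It has 4 species and 3 links.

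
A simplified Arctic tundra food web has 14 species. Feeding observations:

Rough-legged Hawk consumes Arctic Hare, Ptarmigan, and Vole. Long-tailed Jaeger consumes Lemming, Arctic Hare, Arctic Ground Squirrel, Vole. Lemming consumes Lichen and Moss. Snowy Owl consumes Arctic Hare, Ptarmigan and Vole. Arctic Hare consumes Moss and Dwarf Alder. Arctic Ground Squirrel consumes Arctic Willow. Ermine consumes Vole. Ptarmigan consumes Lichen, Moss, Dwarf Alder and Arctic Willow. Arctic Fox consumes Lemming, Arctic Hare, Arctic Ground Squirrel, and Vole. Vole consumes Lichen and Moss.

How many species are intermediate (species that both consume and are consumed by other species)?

Intermediate species (has both prey and predators): Arctic Hare, Arctic Ground Squirrel, Vole, Lemming, Ptarmigan.
Count: 5.

5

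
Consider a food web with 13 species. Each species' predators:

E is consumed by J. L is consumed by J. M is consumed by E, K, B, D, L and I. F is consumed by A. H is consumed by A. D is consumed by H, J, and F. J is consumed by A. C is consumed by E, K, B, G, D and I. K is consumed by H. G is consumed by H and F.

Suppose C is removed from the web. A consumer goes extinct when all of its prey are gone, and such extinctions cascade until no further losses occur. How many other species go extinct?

Remove C.
Round 1: G (all prey gone) → extinct.
No further losses. Total secondary extinctions: 1.

1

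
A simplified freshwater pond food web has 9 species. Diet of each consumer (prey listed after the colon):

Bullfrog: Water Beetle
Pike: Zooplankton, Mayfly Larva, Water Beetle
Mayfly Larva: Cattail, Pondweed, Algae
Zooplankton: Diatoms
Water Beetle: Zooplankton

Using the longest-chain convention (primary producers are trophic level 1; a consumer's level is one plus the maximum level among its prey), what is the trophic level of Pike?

Trophic level 4

Diatoms is a producer → level 1.
Zooplankton eats Diatoms → level 2.
Water Beetle eats Zooplankton → level 3.
Pike eats Water Beetle (level 3); other prey at levels: Zooplankton 2, Mayfly Larva 2 → level 4.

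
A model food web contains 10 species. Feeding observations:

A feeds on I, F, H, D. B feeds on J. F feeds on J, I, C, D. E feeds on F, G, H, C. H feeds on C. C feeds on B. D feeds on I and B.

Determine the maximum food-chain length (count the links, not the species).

One longest chain: J → B → C → H → A.
It has 5 species and 4 links.

4 links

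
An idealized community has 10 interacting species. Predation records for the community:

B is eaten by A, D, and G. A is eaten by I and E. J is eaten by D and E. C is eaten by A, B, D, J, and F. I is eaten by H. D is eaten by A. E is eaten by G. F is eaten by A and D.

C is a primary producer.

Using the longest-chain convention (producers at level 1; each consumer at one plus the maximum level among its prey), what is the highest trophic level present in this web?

Producers (level 1): C.
C → F → D → A → E → G gives G level 6.
No species has a prey at level 6, so no species reaches level 7.

6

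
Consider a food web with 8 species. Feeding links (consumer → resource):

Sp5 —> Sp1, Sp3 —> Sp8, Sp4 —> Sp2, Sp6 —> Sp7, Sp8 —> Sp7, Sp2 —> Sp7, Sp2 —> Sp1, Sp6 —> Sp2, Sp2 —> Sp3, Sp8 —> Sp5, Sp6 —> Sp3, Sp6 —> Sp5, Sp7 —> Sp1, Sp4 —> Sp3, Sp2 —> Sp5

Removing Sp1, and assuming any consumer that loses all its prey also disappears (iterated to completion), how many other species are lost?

7

Remove Sp1.
Round 1: Sp5 (all prey gone), Sp7 (all prey gone) → extinct.
Round 2: Sp8 (all prey gone) → extinct.
Round 3: Sp3 (all prey gone) → extinct.
Round 4: Sp2 (all prey gone) → extinct.
Round 5: Sp6 (all prey gone), Sp4 (all prey gone) → extinct.
No further losses. Total secondary extinctions: 7.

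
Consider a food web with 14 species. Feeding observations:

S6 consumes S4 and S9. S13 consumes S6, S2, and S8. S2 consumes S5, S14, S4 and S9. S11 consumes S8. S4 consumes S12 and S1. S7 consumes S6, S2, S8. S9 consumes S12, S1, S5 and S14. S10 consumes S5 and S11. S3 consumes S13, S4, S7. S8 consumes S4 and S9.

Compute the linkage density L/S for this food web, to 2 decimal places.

L/S = 1.86

There are L = 26 links among S = 14 species.
L/S = 26/14 = 1.8571 ≈ 1.86.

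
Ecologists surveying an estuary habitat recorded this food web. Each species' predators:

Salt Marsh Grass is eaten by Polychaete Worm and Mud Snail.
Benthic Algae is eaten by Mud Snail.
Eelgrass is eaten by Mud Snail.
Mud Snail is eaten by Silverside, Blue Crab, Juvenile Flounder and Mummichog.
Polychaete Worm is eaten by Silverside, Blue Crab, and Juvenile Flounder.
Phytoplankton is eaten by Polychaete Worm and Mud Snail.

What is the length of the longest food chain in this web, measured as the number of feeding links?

One longest chain: Benthic Algae → Mud Snail → Mummichog.
It has 3 species and 2 links.

2 links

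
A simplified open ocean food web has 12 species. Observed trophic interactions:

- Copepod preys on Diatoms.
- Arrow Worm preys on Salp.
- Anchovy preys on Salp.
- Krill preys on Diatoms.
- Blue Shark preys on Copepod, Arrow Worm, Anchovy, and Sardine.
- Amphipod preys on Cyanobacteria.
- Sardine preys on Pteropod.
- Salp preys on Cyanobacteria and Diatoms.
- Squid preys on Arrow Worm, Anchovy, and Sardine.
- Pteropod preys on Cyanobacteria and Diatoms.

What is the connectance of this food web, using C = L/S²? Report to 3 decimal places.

The web has S = 12 species and L = 17 feeding links.
C = L / S² = 17 / 144 = 0.1181 ≈ 0.118.

C = 0.118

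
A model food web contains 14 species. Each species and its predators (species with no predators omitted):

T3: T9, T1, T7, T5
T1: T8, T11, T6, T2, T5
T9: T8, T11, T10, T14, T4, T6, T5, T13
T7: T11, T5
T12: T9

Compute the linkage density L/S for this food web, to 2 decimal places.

L/S = 1.43

There are L = 20 links among S = 14 species.
L/S = 20/14 = 1.4286 ≈ 1.43.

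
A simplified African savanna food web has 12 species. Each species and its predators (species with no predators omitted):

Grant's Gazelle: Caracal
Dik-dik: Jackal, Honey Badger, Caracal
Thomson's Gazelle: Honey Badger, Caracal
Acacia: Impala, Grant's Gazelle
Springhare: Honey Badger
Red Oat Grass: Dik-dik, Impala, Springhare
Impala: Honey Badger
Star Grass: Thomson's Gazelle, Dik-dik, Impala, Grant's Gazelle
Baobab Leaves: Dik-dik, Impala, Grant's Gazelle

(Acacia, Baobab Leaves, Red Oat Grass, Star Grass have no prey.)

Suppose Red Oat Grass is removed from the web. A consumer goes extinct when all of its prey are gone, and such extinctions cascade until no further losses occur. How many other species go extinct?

Remove Red Oat Grass.
Round 1: Springhare (all prey gone) → extinct.
No further losses. Total secondary extinctions: 1.

1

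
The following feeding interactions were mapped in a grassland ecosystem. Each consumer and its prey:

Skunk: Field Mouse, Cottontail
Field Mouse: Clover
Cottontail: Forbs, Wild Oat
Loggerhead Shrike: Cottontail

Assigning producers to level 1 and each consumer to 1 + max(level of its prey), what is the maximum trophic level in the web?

Producers (level 1): Clover, Forbs, Wild Oat.
Forbs → Cottontail → Loggerhead Shrike gives Loggerhead Shrike level 3.
No species has a prey at level 3, so no species reaches level 4.

3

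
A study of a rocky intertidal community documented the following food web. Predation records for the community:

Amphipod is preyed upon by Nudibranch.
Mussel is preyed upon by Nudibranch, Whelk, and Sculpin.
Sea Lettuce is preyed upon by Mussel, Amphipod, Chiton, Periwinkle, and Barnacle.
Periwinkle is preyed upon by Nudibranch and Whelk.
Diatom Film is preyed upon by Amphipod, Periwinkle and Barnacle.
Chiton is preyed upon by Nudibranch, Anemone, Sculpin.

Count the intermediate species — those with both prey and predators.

4

Intermediate species (has both prey and predators): Mussel, Periwinkle, Chiton, Amphipod.
Count: 4.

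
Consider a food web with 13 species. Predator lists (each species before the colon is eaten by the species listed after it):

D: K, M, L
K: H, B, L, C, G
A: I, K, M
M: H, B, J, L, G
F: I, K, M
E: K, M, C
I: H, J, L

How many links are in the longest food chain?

One longest chain: F → I → H.
It has 3 species and 2 links.

2 links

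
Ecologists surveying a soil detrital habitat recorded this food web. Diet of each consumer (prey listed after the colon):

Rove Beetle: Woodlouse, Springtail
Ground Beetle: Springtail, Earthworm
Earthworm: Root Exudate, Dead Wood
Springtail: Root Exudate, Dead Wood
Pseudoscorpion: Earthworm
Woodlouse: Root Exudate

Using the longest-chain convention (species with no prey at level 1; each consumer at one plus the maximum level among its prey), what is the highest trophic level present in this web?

Basal resources (level 1): Root Exudate, Dead Wood.
Root Exudate → Springtail → Ground Beetle gives Ground Beetle level 3.
No species has a prey at level 3, so no species reaches level 4.

3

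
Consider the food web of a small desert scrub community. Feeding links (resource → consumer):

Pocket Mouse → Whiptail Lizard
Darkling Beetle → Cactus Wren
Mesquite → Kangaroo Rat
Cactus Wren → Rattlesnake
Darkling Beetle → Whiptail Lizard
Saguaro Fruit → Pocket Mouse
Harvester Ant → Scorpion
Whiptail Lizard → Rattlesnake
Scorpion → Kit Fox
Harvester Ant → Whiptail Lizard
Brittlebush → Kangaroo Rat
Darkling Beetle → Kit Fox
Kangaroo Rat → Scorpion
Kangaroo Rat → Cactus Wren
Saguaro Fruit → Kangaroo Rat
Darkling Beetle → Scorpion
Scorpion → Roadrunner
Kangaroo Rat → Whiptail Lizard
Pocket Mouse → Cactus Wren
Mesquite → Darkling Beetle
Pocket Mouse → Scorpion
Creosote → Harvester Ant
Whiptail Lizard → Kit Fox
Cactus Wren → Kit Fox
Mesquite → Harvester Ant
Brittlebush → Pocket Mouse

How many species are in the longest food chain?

One longest chain: Saguaro Fruit → Pocket Mouse → Scorpion → Roadrunner.
It has 4 species and 3 links.

4 species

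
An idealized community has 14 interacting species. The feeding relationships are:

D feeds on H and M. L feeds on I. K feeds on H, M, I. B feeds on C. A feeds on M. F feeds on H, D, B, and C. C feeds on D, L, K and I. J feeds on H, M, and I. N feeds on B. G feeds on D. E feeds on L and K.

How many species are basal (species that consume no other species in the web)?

3

Basal species (no prey listed): H, I, M.
Count: 3.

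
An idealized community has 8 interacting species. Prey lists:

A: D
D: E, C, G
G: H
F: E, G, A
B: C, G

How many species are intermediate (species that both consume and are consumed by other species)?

Intermediate species (has both prey and predators): G, D, A.
Count: 3.

3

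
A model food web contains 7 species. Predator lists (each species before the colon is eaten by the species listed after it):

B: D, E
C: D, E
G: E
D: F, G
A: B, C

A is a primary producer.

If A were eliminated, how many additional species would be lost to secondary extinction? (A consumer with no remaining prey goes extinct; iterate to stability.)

Remove A.
Round 1: B (all prey gone), C (all prey gone) → extinct.
Round 2: D (all prey gone) → extinct.
Round 3: F (all prey gone), G (all prey gone) → extinct.
Round 4: E (all prey gone) → extinct.
No further losses. Total secondary extinctions: 6.

6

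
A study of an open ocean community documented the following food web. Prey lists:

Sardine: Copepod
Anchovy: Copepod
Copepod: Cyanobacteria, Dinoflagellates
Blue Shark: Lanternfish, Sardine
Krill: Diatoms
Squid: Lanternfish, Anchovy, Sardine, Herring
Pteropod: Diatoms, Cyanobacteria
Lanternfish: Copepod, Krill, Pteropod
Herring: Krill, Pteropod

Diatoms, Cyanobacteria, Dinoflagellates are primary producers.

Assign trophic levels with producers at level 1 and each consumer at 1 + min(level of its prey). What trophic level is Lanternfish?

Cyanobacteria is a producer → level 1.
Copepod eats Cyanobacteria → level 2.
Lanternfish eats Copepod → level 3.
No prey of Lanternfish is below level 2, so 3 is the minimum.

Trophic level 3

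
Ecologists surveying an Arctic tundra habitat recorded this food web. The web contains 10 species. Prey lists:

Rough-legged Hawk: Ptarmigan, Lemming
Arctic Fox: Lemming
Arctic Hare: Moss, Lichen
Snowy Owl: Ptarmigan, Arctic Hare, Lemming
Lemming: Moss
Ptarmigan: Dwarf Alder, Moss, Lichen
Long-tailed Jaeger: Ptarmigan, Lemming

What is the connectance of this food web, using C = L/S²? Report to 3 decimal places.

C = 0.140

The web has S = 10 species and L = 14 feeding links.
C = L / S² = 14 / 100 = 0.1400 ≈ 0.140.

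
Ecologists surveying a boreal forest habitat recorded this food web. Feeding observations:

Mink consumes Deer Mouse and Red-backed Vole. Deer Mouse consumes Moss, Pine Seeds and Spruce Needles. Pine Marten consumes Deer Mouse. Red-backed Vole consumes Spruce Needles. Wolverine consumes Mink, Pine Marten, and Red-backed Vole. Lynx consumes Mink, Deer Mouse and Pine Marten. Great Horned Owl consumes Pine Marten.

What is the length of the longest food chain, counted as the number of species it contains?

4 species

One longest chain: Spruce Needles → Deer Mouse → Pine Marten → Great Horned Owl.
It has 4 species and 3 links.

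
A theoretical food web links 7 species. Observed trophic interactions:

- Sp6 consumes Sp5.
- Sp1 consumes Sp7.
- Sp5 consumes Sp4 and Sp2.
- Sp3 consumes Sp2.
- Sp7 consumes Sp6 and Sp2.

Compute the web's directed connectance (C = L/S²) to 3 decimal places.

The web has S = 7 species and L = 7 feeding links.
C = L / S² = 7 / 49 = 0.1429 ≈ 0.143.

C = 0.143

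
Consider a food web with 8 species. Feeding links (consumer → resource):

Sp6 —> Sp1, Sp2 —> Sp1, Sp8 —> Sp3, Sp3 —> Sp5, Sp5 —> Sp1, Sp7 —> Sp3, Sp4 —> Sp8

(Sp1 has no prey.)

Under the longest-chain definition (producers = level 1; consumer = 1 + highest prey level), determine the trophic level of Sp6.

Trophic level 2

Sp1 is a producer → level 1.
Sp6 eats Sp1 → level 2.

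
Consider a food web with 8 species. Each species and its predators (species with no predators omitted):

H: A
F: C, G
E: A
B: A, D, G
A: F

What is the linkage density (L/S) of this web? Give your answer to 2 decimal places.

There are L = 8 links among S = 8 species.
L/S = 8/8 = 1.0000 ≈ 1.00.

L/S = 1.00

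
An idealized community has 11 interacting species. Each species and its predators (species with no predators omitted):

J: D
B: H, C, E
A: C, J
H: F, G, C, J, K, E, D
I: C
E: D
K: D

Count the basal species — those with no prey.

3

Basal species (no prey listed): B, I, A.
Count: 3.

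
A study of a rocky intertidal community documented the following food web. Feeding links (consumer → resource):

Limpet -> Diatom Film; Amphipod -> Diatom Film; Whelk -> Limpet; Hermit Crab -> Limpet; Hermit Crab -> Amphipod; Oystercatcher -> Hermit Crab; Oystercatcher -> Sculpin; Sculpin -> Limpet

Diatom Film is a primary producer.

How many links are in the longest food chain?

One longest chain: Diatom Film → Limpet → Sculpin → Oystercatcher.
It has 4 species and 3 links.

3 links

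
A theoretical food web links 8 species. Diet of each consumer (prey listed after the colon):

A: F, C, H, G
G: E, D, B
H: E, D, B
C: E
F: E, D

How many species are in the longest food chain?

3 species

One longest chain: E → F → A.
It has 3 species and 2 links.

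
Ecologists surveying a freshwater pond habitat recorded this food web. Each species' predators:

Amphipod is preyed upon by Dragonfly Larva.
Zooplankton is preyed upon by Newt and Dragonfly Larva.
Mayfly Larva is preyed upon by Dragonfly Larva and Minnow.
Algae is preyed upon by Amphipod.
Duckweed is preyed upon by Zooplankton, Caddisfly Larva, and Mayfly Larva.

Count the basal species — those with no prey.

Basal species (no prey listed): Algae, Duckweed.
Count: 2.

2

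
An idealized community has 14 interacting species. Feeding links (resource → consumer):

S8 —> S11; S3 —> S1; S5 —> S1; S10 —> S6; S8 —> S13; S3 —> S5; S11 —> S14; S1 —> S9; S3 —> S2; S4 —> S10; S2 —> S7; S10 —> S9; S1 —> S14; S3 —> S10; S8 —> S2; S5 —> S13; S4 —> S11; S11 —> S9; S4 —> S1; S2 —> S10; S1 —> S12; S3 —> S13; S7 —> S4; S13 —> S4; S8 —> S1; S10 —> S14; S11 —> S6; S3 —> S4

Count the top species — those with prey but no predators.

Top species (has prey, but nothing eats it): S12, S9, S6, S14.
Count: 4.

4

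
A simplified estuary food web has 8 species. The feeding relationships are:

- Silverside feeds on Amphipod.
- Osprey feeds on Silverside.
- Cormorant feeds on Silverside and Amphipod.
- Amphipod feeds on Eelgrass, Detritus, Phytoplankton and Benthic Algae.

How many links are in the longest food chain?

3 links

One longest chain: Eelgrass → Amphipod → Silverside → Cormorant.
It has 4 species and 3 links.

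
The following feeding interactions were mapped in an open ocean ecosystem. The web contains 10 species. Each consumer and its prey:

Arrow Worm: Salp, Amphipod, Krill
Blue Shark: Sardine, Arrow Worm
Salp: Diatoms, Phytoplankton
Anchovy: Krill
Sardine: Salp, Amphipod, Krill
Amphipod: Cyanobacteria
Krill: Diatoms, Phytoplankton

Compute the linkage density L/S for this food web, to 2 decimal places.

There are L = 14 links among S = 10 species.
L/S = 14/10 = 1.4000 ≈ 1.40.

L/S = 1.40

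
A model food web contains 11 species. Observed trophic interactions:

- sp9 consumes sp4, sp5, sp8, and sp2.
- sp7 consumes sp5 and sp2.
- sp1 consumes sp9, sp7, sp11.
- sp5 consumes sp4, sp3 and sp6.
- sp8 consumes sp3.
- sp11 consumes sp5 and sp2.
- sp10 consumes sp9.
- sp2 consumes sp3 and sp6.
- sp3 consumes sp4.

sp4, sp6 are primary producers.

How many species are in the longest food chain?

One longest chain: sp4 → sp3 → sp8 → sp9 → sp10.
It has 5 species and 4 links.

5 species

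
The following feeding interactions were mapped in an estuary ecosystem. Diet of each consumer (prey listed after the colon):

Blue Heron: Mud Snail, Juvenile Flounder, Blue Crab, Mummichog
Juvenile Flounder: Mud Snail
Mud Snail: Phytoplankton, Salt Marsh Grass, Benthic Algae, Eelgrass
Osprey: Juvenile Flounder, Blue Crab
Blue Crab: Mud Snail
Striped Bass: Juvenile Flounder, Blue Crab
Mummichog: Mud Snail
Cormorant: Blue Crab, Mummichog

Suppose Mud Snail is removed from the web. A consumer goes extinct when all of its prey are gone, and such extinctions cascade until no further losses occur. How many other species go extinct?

7

Remove Mud Snail.
Round 1: Juvenile Flounder (all prey gone), Blue Crab (all prey gone), Mummichog (all prey gone) → extinct.
Round 2: Osprey (all prey gone), Blue Heron (all prey gone), Cormorant (all prey gone), Striped Bass (all prey gone) → extinct.
No further losses. Total secondary extinctions: 7.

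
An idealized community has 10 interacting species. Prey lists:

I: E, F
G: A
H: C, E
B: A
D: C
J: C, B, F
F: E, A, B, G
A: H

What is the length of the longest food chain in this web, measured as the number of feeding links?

5 links

One longest chain: C → H → A → B → F → I.
It has 6 species and 5 links.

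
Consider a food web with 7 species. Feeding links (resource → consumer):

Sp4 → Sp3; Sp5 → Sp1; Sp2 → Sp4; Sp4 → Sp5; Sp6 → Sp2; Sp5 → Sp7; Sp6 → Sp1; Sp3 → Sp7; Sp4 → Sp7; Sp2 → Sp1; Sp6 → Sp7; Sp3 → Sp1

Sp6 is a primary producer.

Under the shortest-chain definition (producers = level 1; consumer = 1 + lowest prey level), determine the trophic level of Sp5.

Sp6 is a producer → level 1.
Sp2 eats Sp6 → level 2.
Sp4 eats Sp2 → level 3.
Sp5 eats Sp4 → level 4.
No prey of Sp5 is below level 3, so 4 is the minimum.

Trophic level 4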